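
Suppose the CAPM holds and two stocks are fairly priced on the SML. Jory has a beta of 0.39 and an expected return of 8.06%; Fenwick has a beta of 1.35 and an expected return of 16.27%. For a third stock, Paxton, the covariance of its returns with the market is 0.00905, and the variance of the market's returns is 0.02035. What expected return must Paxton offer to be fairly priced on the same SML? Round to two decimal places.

MRP = (16.27% − 8.06%) / (1.35 − 0.39) = 8.5521%
R_f = 8.06% − 0.39 × 8.5521% = 4.7247%
β_Paxton = Cov / Var(R_m) = 0.00905 / 0.02035 = 0.4447
E(R_Paxton) = R_f + β × MRP = 4.7247% + 0.4447 × 8.5521% = 8.53%

8.53%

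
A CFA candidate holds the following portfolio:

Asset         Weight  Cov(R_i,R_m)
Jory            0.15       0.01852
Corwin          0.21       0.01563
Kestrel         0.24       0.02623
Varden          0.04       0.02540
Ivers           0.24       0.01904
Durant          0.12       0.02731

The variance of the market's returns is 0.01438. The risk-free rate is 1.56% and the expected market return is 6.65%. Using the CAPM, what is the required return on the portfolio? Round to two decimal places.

β_Jory = 0.01852 / 0.01438 = 1.2879
β_Corwin = 0.01563 / 0.01438 = 1.0869
β_Kestrel = 0.02623 / 0.01438 = 1.8241
β_Varden = 0.02540 / 0.01438 = 1.7663
β_Ivers = 0.01904 / 0.01438 = 1.3241
β_Durant = 0.02731 / 0.01438 = 1.8992
β_P = Σ w_i β_i = 0.15×1.2879 + 0.21×1.0869 + 0.24×1.8241 + 0.04×1.7663 + 0.24×1.3241 + 0.12×1.8992 = 1.4756
MRP = 6.65% − 1.56% = 5.09%
E(R_P) = R_f + β_P × MRP = 1.56% + 1.4756 × 5.09% = 9.07%

9.07%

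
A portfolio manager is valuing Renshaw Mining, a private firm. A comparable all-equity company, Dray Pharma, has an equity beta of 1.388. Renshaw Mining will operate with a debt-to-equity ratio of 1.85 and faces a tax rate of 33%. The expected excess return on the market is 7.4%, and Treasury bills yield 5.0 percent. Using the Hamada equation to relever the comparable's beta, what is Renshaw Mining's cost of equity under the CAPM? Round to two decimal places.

28.00%

β_L = β_U × [1 + (1 − t)(D/E)] = 1.388 × [1 + (1 − 0.33) × 1.85]
    = 1.388 × [1 + 0.67 × 1.85] = 1.388 × 2.2395 = 3.1084
E(R) = R_f + β_L × MRP = 5.0% + 3.1084 × 7.4% = 28.00%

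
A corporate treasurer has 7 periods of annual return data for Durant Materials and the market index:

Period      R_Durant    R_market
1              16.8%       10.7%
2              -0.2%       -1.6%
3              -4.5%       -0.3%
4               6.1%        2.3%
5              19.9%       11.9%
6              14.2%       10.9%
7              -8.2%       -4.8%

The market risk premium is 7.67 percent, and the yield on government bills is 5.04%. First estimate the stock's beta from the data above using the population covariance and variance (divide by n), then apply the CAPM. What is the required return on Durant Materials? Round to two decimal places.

Mean R_i = (16.8 − 0.2 − 4.5 + 6.1 + 19.9 + 14.2 − 8.2) / 7 = 6.3000%
Mean R_m = (10.7 − 1.6 − 0.3 + 2.3 + 11.9 + 10.9 − 4.8) / 7 = 4.1571%
Σ(R_i − R̄_i)(R_m − R̄_m) = 443.0800  ⇒  Cov = 443.0800 / 7 = 63.2971
Σ(R_m − R̄_m)² = 284.9171  ⇒  Var(R_m) = 284.9171 / 7 = 40.7024
β = Cov / Var(R_m) = 63.2971 / 40.7024 = 1.5551
E(R) = R_f + β × MRP = 5.04% + 1.5551 × 7.67% = 16.97%

16.97%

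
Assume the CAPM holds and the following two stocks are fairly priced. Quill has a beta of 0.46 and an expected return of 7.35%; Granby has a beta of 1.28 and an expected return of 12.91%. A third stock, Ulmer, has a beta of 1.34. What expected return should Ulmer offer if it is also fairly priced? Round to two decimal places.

13.32%

MRP (SML slope) = (12.91% − 7.35%) / (1.28 − 0.46) = 5.56% / 0.82 = 6.7805%
R_f (intercept) = 7.35% − 0.46 × 6.7805% = 4.2310%
E(R_Ulmer) = R_f + β × MRP = 4.2310% + 1.34 × 6.7805% = 13.32%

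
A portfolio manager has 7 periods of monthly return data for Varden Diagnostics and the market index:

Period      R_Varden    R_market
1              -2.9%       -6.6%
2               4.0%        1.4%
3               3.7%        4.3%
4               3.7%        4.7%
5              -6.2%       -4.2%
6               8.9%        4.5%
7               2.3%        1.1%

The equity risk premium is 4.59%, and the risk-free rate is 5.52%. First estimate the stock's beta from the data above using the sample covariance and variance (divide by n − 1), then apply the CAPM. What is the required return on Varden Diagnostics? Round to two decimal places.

Mean R_i = (-2.9 + 4.0 + 3.7 + 3.7 − 6.2 + 8.9 + 2.3) / 7 = 1.9286%
Mean R_m = (-6.6 + 1.4 + 4.3 + 4.7 − 4.2 + 4.5 + 1.1) / 7 = 0.7429%
Σ(R_i − R̄_i)(R_m − R̄_m) = 116.6314  ⇒  Cov = 116.6314 / 6 = 19.4386
Σ(R_m − R̄_m)² = 121.3371  ⇒  Var(R_m) = 121.3371 / 6 = 20.2229
β = Cov / Var(R_m) = 19.4386 / 20.2229 = 0.9612
E(R) = R_f + β × MRP = 5.52% + 0.9612 × 4.59% = 9.93%

9.93%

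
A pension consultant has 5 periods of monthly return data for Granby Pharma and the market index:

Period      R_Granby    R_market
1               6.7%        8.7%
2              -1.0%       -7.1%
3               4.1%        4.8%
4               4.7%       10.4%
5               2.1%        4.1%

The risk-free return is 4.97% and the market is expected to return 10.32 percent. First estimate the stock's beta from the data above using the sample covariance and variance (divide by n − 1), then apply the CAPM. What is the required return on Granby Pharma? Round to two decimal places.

7.07%

Mean R_i = (6.7 − 1.0 + 4.1 + 4.7 + 2.1) / 5 = 3.3200%
Mean R_m = (8.7 − 7.1 + 4.8 + 10.4 + 4.1) / 5 = 4.1800%
Σ(R_i − R̄_i)(R_m − R̄_m) = 73.1720  ⇒  Cov = 73.1720 / 4 = 18.2930
Σ(R_m − R̄_m)² = 186.7480  ⇒  Var(R_m) = 186.7480 / 4 = 46.6870
β = Cov / Var(R_m) = 18.2930 / 46.6870 = 0.3918
MRP = 10.32% − 4.97% = 5.35%
E(R) = R_f + β × MRP = 4.97% + 0.3918 × 5.35% = 7.07%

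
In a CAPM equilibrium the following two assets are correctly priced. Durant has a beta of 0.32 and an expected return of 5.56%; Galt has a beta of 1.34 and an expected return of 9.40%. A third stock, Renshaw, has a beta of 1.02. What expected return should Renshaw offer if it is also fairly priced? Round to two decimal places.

8.20%

MRP (SML slope) = (9.40% − 5.56%) / (1.34 − 0.32) = 3.84% / 1.02 = 3.7647%
R_f (intercept) = 5.56% − 0.32 × 3.7647% = 4.3553%
E(R_Renshaw) = R_f + β × MRP = 4.3553% + 1.02 × 3.7647% = 8.20%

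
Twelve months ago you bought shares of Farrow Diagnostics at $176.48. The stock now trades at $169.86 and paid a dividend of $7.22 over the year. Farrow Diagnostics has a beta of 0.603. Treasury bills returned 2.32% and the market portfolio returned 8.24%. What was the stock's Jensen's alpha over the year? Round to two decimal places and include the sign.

-5.55%

Realised HPR = (P1 + D1 − P0) / P0 = (169.86 + 7.22 − 176.48) / 176.48 = 0.60 / 176.48 = 0.3400%
MRP = 8.24% − 2.32% = 5.92%
CAPM required = R_f + β·MRP = 2.32% + 0.603 × 5.92% = 5.88976%
α = realised − required = 0.3400% − 5.88976% = -5.55%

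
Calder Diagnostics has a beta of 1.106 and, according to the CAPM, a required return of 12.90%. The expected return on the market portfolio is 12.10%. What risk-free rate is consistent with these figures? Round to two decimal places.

E(R) = R_f + β(E(R_m) − R_f) = R_f(1 − β) + β·E(R_m)
12.90% = R_f × (1 − 1.106) + 1.106 × 12.10%
12.90% = R_f × -0.106 + 13.38260%
R_f = (12.90% − 13.38260%) / -0.106 = 4.55%

4.55%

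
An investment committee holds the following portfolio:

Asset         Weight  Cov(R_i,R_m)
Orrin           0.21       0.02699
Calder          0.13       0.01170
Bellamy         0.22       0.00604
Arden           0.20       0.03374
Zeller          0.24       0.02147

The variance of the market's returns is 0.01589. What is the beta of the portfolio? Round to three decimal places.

β_Orrin = 0.02699 / 0.01589 = 1.6986
β_Calder = 0.01170 / 0.01589 = 0.7363
β_Bellamy = 0.00604 / 0.01589 = 0.3801
β_Arden = 0.03374 / 0.01589 = 2.1233
β_Zeller = 0.02147 / 0.01589 = 1.3512
β_P = Σ w_i β_i = 0.21×1.6986 + 0.13×0.7363 + 0.22×0.3801 + 0.20×2.1233 + 0.24×1.3512 = 1.2850

1.285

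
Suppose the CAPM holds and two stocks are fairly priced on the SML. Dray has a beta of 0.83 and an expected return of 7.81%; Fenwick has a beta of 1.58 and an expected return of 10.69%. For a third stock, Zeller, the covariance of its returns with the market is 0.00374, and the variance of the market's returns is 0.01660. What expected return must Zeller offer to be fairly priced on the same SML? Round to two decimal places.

5.49%

MRP = (10.69% − 7.81%) / (1.58 − 0.83) = 3.8400%
R_f = 7.81% − 0.83 × 3.8400% = 4.6228%
β_Zeller = Cov / Var(R_m) = 0.00374 / 0.01660 = 0.2253
E(R_Zeller) = R_f + β × MRP = 4.6228% + 0.2253 × 3.8400% = 5.49%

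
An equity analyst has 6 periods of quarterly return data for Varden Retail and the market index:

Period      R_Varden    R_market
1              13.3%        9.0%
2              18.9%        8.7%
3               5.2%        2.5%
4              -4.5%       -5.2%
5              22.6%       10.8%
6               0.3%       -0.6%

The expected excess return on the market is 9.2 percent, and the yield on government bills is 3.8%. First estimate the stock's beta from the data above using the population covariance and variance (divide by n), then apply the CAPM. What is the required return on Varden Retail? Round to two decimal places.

18.90%

Mean R_i = (13.3 + 18.9 + 5.2 − 4.5 + 22.6 + 0.3) / 6 = 9.3000%
Mean R_m = (9.0 + 8.7 + 2.5 − 5.2 + 10.8 − 0.6) / 6 = 4.2000%
Σ(R_i − R̄_i)(R_m − R̄_m) = 330.0700  ⇒  Cov = 330.0700 / 6 = 55.0117
Σ(R_m − R̄_m)² = 201.1400  ⇒  Var(R_m) = 201.1400 / 6 = 33.5233
β = Cov / Var(R_m) = 55.0117 / 33.5233 = 1.6410
E(R) = R_f + β × MRP = 3.8% + 1.6410 × 9.2% = 18.90%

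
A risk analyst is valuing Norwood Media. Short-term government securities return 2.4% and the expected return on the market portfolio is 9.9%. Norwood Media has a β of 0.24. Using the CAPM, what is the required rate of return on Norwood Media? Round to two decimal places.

Market risk premium = E(R_m) − R_f = 9.9% − 2.4% = 7.50%
E(R) = R_f + β × MRP = 2.4% + 0.24 × 7.5% = 4.20%

4.20%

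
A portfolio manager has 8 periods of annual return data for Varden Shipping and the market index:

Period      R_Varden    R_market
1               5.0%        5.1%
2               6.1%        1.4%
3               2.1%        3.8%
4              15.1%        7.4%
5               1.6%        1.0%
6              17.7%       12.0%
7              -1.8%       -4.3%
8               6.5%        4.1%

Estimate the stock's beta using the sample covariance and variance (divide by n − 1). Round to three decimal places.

1.258

Mean R_i = (5.0 + 6.1 + 2.1 + 15.1 + 1.6 + 17.7 − 1.8 + 6.5) / 8 = 6.5375%
Mean R_m = (5.1 + 1.4 + 3.8 + 7.4 + 1.0 + 12.0 − 4.3 + 4.1) / 8 = 3.8125%
Σ(R_i − R̄_i)(R_m − R̄_m) = 202.7563  ⇒  Cov = 202.7563 / 7 = 28.9652
Σ(R_m − R̄_m)² = 161.1888  ⇒  Var(R_m) = 161.1888 / 7 = 23.0270
β = Cov / Var(R_m) = 28.9652 / 23.0270 = 1.2579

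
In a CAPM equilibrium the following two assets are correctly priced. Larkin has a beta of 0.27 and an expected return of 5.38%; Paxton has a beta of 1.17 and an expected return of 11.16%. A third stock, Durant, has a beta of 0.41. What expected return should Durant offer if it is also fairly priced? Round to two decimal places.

6.28%

MRP (SML slope) = (11.16% − 5.38%) / (1.17 − 0.27) = 5.78% / 0.90 = 6.4222%
R_f (intercept) = 5.38% − 0.27 × 6.4222% = 3.6460%
E(R_Durant) = R_f + β × MRP = 3.6460% + 0.41 × 6.4222% = 6.28%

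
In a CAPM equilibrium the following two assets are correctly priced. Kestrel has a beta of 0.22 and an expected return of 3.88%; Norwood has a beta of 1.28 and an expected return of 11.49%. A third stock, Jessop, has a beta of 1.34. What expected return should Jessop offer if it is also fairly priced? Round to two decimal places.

MRP (SML slope) = (11.49% − 3.88%) / (1.28 − 0.22) = 7.61% / 1.06 = 7.1792%
R_f (intercept) = 3.88% − 0.22 × 7.1792% = 2.3006%
E(R_Jessop) = R_f + β × MRP = 2.3006% + 1.34 × 7.1792% = 11.92%

11.92%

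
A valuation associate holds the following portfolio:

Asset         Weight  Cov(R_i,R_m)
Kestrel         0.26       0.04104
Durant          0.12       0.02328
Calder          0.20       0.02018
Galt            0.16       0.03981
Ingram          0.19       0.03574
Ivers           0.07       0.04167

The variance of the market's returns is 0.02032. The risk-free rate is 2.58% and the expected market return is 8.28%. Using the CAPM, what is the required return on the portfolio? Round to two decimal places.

12.00%

β_Kestrel = 0.04104 / 0.02032 = 2.0197
β_Durant = 0.02328 / 0.02032 = 1.1457
β_Calder = 0.02018 / 0.02032 = 0.9931
β_Galt = 0.03981 / 0.02032 = 1.9592
β_Ingram = 0.03574 / 0.02032 = 1.7589
β_Ivers = 0.04167 / 0.02032 = 2.0507
β_P = Σ w_i β_i = 0.26×2.0197 + 0.12×1.1457 + 0.20×0.9931 + 0.16×1.9592 + 0.19×1.7589 + 0.07×2.0507 = 1.6524
MRP = 8.28% − 2.58% = 5.70%
E(R_P) = R_f + β_P × MRP = 2.58% + 1.6524 × 5.70% = 12.00%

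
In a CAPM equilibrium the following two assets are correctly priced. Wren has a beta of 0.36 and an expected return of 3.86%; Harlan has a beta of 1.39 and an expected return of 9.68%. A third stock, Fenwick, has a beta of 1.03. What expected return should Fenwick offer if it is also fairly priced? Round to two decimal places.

MRP (SML slope) = (9.68% − 3.86%) / (1.39 − 0.36) = 5.82% / 1.03 = 5.6505%
R_f (intercept) = 3.86% − 0.36 × 5.6505% = 1.8258%
E(R_Fenwick) = R_f + β × MRP = 1.8258% + 1.03 × 5.6505% = 7.65%

7.65%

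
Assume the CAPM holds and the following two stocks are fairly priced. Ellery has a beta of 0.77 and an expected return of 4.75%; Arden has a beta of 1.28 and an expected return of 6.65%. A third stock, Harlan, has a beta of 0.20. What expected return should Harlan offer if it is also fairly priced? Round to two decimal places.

2.63%

MRP (SML slope) = (6.65% − 4.75%) / (1.28 − 0.77) = 1.90% / 0.51 = 3.7255%
R_f (intercept) = 4.75% − 0.77 × 3.7255% = 1.8814%
E(R_Harlan) = R_f + β × MRP = 1.8814% + 0.20 × 3.7255% = 2.63%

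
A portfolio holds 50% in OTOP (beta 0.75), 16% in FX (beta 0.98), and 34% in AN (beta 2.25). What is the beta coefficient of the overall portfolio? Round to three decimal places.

β_P = Σ w_i β_i = 0.50×0.75 + 0.16×0.98 + 0.34×2.25 = 1.2968

1.297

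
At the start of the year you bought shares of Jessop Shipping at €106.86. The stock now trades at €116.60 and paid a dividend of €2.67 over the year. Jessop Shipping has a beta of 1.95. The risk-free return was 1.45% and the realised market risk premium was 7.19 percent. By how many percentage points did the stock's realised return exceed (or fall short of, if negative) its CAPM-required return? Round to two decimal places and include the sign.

Realised HPR = (P1 + D1 − P0) / P0 = (116.60 + 2.67 − 106.86) / 106.86 = 12.41 / 106.86 = 11.6133%
CAPM required = R_f + β·MRP = 1.45% + 1.95 × 7.19% = 15.4705%
α = realised − required = 11.6133% − 15.4705% = -3.86%

-3.86%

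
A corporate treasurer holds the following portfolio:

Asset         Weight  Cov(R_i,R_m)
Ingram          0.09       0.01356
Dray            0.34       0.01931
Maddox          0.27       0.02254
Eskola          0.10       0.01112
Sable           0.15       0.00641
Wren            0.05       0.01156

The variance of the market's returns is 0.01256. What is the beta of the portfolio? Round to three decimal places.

β_Ingram = 0.01356 / 0.01256 = 1.0796
β_Dray = 0.01931 / 0.01256 = 1.5374
β_Maddox = 0.02254 / 0.01256 = 1.7946
β_Eskola = 0.01112 / 0.01256 = 0.8854
β_Sable = 0.00641 / 0.01256 = 0.5104
β_Wren = 0.01156 / 0.01256 = 0.9204
β_P = Σ w_i β_i = 0.09×1.0796 + 0.34×1.5374 + 0.27×1.7946 + 0.10×0.8854 + 0.15×0.5104 + 0.05×0.9204 = 1.3155

1.316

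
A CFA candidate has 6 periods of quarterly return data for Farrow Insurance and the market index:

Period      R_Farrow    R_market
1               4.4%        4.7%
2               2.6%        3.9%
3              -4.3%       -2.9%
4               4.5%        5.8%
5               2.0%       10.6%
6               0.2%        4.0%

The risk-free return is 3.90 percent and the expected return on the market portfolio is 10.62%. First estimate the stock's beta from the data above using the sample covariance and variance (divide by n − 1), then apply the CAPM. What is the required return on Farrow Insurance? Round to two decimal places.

Mean R_i = (4.4 + 2.6 − 4.3 + 4.5 + 2.0 + 0.2) / 6 = 1.5667%
Mean R_m = (4.7 + 3.9 − 2.9 + 5.8 + 10.6 + 4.0) / 6 = 4.3500%
Σ(R_i − R̄_i)(R_m − R̄_m) = 50.5000  ⇒  Cov = 50.5000 / 5 = 10.1000
Σ(R_m − R̄_m)² = 94.1750  ⇒  Var(R_m) = 94.1750 / 5 = 18.8350
β = Cov / Var(R_m) = 10.1000 / 18.8350 = 0.5362
MRP = 10.62% − 3.90% = 6.72%
E(R) = R_f + β × MRP = 3.90% + 0.5362 × 6.72% = 7.50%

7.50%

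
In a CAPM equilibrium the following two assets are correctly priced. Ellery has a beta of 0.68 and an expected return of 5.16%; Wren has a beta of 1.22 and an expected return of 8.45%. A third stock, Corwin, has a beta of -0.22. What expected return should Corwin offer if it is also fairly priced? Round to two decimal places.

MRP (SML slope) = (8.45% − 5.16%) / (1.22 − 0.68) = 3.29% / 0.54 = 6.0926%
R_f (intercept) = 5.16% − 0.68 × 6.0926% = 1.0170%
E(R_Corwin) = R_f + β × MRP = 1.0170% + -0.22 × 6.0926% = -0.32%

-0.32%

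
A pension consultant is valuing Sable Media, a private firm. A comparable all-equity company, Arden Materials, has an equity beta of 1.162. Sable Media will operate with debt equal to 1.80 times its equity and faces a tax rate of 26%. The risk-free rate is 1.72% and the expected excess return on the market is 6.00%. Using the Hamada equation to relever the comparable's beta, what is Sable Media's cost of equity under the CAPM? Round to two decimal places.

17.98%

β_L = β_U × [1 + (1 − t)(D/E)] = 1.162 × [1 + (1 − 0.26) × 1.80]
    = 1.162 × [1 + 0.74 × 1.80] = 1.162 × 2.3320 = 2.7098
E(R) = R_f + β_L × MRP = 1.72% + 2.7098 × 6.00% = 17.98%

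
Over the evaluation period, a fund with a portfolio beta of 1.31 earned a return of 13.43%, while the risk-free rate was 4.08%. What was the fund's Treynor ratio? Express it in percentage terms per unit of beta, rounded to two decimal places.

Treynor = (R_P − R_f) / β_P = (13.43% − 4.08%) / 1.3100 = 9.35% / 1.3100 = 7.14%

7.14%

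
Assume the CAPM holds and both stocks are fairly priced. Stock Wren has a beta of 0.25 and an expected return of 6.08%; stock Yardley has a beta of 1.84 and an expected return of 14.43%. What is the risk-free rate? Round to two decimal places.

4.77%

Both satisfy E(R) = R_f + β·MRP, so the slope of the SML is
MRP = (14.43% − 6.08%) / (1.84 − 0.25) = 8.35% / 1.59 = 5.2516%
R_f = E(R_Wren) − β_Wren·MRP = 6.08% − 0.25 × 5.2516% = 4.7671%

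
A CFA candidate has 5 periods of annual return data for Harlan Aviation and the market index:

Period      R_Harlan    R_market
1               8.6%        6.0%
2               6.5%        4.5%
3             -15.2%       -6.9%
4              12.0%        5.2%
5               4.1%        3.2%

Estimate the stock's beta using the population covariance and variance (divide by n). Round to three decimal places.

1.984

Mean R_i = (8.6 + 6.5 − 15.2 + 12.0 + 4.1) / 5 = 3.2000%
Mean R_m = (6.0 + 4.5 − 6.9 + 5.2 + 3.2) / 5 = 2.4000%
Σ(R_i − R̄_i)(R_m − R̄_m) = 222.8500  ⇒  Cov = 222.8500 / 5 = 44.5700
Σ(R_m − R̄_m)² = 112.3400  ⇒  Var(R_m) = 112.3400 / 5 = 22.4680
β = Cov / Var(R_m) = 44.5700 / 22.4680 = 1.9837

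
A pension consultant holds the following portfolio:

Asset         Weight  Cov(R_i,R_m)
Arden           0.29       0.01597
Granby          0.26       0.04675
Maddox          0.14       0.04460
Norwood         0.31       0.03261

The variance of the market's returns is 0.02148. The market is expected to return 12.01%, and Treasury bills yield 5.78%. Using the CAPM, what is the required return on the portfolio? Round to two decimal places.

β_Arden = 0.01597 / 0.02148 = 0.7435
β_Granby = 0.04675 / 0.02148 = 2.1764
β_Maddox = 0.04460 / 0.02148 = 2.0764
β_Norwood = 0.03261 / 0.02148 = 1.5182
β_P = Σ w_i β_i = 0.29×0.7435 + 0.26×2.1764 + 0.14×2.0764 + 0.31×1.5182 = 1.5428
MRP = 12.01% − 5.78% = 6.23%
E(R_P) = R_f + β_P × MRP = 5.78% + 1.5428 × 6.23% = 15.39%

15.39%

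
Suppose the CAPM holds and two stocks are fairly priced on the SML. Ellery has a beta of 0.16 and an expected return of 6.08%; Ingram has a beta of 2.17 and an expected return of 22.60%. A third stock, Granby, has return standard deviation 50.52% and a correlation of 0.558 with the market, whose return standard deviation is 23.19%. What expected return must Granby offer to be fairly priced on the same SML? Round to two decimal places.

14.76%

MRP = (22.60% − 6.08%) / (2.17 − 0.16) = 8.2189%
R_f = 6.08% − 0.16 × 8.2189% = 4.7650%
β_Granby = ρ·σ_i/σ_m = 0.558 × 50.52 / 23.19 = 1.2156
E(R_Granby) = R_f + β × MRP = 4.7650% + 1.2156 × 8.2189% = 14.76%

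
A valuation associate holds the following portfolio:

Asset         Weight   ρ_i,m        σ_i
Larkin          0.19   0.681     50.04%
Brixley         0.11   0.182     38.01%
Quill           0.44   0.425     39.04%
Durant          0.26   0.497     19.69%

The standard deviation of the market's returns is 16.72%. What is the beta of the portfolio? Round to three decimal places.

β_Larkin = 0.681 × 50.04% / 16.72% = 2.0381
β_Brixley = 0.182 × 38.01% / 16.72% = 0.4137
β_Quill = 0.425 × 39.04% / 16.72% = 0.9923
β_Durant = 0.497 × 19.69% / 16.72% = 0.5853
β_P = Σ w_i β_i = 0.19×2.0381 + 0.11×0.4137 + 0.44×0.9923 + 0.26×0.5853 = 1.0215

1.022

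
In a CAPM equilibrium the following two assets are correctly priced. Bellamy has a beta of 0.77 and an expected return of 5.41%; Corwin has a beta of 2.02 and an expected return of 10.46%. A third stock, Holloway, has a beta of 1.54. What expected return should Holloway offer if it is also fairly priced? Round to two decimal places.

MRP (SML slope) = (10.46% − 5.41%) / (2.02 − 0.77) = 5.05% / 1.25 = 4.0400%
R_f (intercept) = 5.41% − 0.77 × 4.0400% = 2.2992%
E(R_Holloway) = R_f + β × MRP = 2.2992% + 1.54 × 4.0400% = 8.52%

8.52%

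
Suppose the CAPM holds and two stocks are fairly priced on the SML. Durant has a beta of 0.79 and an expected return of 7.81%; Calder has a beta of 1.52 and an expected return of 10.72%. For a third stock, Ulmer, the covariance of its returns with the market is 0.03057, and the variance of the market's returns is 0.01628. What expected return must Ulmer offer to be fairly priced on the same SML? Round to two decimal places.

MRP = (10.72% − 7.81%) / (1.52 − 0.79) = 3.9863%
R_f = 7.81% − 0.79 × 3.9863% = 4.6608%
β_Ulmer = Cov / Var(R_m) = 0.03057 / 0.01628 = 1.8778
E(R_Ulmer) = R_f + β × MRP = 4.6608% + 1.8778 × 3.9863% = 12.15%

12.15%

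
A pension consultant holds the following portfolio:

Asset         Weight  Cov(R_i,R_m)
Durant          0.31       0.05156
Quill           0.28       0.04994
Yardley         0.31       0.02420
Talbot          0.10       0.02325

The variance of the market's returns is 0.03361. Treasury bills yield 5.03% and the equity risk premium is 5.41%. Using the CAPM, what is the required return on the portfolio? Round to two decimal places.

β_Durant = 0.05156 / 0.03361 = 1.5341
β_Quill = 0.04994 / 0.03361 = 1.4859
β_Yardley = 0.02420 / 0.03361 = 0.7200
β_Talbot = 0.02325 / 0.03361 = 0.6918
β_P = Σ w_i β_i = 0.31×1.5341 + 0.28×1.4859 + 0.31×0.7200 + 0.10×0.6918 = 1.1840
E(R_P) = R_f + β_P × MRP = 5.03% + 1.1840 × 5.41% = 11.44%

11.44%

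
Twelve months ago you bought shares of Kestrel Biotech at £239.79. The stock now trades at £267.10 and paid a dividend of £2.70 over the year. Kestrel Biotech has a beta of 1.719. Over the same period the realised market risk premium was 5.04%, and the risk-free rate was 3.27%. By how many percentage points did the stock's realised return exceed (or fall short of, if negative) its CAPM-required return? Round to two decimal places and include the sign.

+0.58%

Realised HPR = (P1 + D1 − P0) / P0 = (267.10 + 2.70 − 239.79) / 239.79 = 30.01 / 239.79 = 12.5151%
CAPM required = R_f + β·MRP = 3.27% + 1.719 × 5.04% = 11.93376%
α = realised − required = 12.5151% − 11.93376% = +0.58%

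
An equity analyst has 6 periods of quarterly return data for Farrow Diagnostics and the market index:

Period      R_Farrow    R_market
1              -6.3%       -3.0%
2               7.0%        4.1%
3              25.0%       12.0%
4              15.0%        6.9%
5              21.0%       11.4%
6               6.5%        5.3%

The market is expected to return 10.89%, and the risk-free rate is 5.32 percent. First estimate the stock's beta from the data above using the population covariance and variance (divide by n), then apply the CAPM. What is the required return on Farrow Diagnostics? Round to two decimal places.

Mean R_i = (-6.3 + 7.0 + 25.0 + 15.0 + 21.0 + 6.5) / 6 = 11.3667%
Mean R_m = (-3.0 + 4.1 + 12.0 + 6.9 + 11.4 + 5.3) / 6 = 6.1167%
Σ(R_i − R̄_i)(R_m − R̄_m) = 307.7933  ⇒  Cov = 307.7933 / 6 = 51.2989
Σ(R_m − R̄_m)² = 150.9883  ⇒  Var(R_m) = 150.9883 / 6 = 25.1647
β = Cov / Var(R_m) = 51.2989 / 25.1647 = 2.0385
MRP = 10.89% − 5.32% = 5.57%
E(R) = R_f + β × MRP = 5.32% + 2.0385 × 5.57% = 16.67%

16.67%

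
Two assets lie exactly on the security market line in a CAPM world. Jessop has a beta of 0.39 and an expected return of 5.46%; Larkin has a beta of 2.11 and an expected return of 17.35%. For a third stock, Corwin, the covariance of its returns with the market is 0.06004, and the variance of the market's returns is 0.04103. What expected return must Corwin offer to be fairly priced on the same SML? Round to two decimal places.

12.88%

MRP = (17.35% − 5.46%) / (2.11 − 0.39) = 6.9128%
R_f = 5.46% − 0.39 × 6.9128% = 2.7640%
β_Corwin = Cov / Var(R_m) = 0.06004 / 0.04103 = 1.4633
E(R_Corwin) = R_f + β × MRP = 2.7640% + 1.4633 × 6.9128% = 12.88%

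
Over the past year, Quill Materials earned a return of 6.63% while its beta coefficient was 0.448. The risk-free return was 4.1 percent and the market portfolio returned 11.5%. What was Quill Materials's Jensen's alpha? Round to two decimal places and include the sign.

Market excess return = 11.5% − 4.1% = 7.40%
CAPM benchmark = R_f + β(R_m − R_f) = 4.1% + 0.448 × 7.4% = 7.4152%
α = actual − benchmark = 6.63% − 7.4152% = -0.79%

-0.79%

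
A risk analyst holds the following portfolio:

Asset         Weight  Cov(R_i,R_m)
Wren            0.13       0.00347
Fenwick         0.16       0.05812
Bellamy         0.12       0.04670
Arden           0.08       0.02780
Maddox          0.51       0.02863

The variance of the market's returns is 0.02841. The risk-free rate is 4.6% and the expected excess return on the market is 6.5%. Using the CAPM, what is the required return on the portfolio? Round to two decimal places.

11.96%

β_Wren = 0.00347 / 0.02841 = 0.1221
β_Fenwick = 0.05812 / 0.02841 = 2.0458
β_Bellamy = 0.04670 / 0.02841 = 1.6438
β_Arden = 0.02780 / 0.02841 = 0.9785
β_Maddox = 0.02863 / 0.02841 = 1.0077
β_P = Σ w_i β_i = 0.13×0.1221 + 0.16×2.0458 + 0.12×1.6438 + 0.08×0.9785 + 0.51×1.0077 = 1.1327
E(R_P) = R_f + β_P × MRP = 4.6% + 1.1327 × 6.5% = 11.96%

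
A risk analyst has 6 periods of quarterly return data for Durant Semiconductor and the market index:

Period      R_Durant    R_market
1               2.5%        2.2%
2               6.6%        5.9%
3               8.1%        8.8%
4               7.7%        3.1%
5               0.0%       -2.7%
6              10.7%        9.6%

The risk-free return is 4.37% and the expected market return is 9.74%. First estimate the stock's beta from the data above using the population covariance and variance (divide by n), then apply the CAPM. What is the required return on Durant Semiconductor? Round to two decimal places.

Mean R_i = (2.5 + 6.6 + 8.1 + 7.7 + 0.0 + 10.7) / 6 = 5.9333%
Mean R_m = (2.2 + 5.9 + 8.8 + 3.1 − 2.7 + 9.6) / 6 = 4.4833%
Σ(R_i − R̄_i)(R_m − R̄_m) = 82.7033  ⇒  Cov = 82.7033 / 6 = 13.7839
Σ(R_m − R̄_m)² = 105.5483  ⇒  Var(R_m) = 105.5483 / 6 = 17.5914
β = Cov / Var(R_m) = 13.7839 / 17.5914 = 0.7836
MRP = 9.74% − 4.37% = 5.37%
E(R) = R_f + β × MRP = 4.37% + 0.7836 × 5.37% = 8.58%

8.58%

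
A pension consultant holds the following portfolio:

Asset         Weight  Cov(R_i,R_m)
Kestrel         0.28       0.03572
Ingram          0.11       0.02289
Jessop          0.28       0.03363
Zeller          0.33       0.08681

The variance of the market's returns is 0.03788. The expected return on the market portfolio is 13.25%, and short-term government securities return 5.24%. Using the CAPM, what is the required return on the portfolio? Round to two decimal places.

β_Kestrel = 0.03572 / 0.03788 = 0.9430
β_Ingram = 0.02289 / 0.03788 = 0.6043
β_Jessop = 0.03363 / 0.03788 = 0.8878
β_Zeller = 0.08681 / 0.03788 = 2.2917
β_P = Σ w_i β_i = 0.28×0.9430 + 0.11×0.6043 + 0.28×0.8878 + 0.33×2.2917 = 1.3354
MRP = 13.25% − 5.24% = 8.01%
E(R_P) = R_f + β_P × MRP = 5.24% + 1.3354 × 8.01% = 15.94%

15.94%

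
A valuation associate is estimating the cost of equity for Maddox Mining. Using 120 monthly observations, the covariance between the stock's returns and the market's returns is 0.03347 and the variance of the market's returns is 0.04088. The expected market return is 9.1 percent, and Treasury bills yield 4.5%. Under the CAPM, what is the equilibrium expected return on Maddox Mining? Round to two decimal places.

8.27%

β = Cov(R_i, R_m) / Var(R_m) = 0.03347 / 0.04088 = 0.8187
MRP = 9.1% − 4.5% = 4.60%
E(R) = R_f + β × MRP = 4.5% + 0.8187 × 4.6% = 8.27%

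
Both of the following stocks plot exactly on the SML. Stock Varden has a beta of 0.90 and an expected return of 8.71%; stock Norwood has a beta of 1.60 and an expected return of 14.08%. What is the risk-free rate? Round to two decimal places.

1.81%

Both satisfy E(R) = R_f + β·MRP, so the slope of the SML is
MRP = (14.08% − 8.71%) / (1.60 − 0.90) = 5.37% / 0.70 = 7.6714%
R_f = E(R_Varden) − β_Varden·MRP = 8.71% − 0.90 × 7.6714% = 1.8057%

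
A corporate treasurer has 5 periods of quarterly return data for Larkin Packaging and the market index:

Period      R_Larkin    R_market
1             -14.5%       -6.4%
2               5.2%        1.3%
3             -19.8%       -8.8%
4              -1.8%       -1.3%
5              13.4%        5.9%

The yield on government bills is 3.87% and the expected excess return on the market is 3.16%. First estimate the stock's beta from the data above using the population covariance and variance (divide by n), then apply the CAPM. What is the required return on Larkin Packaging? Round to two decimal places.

11.19%

Mean R_i = (-14.5 + 5.2 − 19.8 − 1.8 + 13.4) / 5 = -3.5000%
Mean R_m = (-6.4 + 1.3 − 8.8 − 1.3 + 5.9) / 5 = -1.8600%
Σ(R_i − R̄_i)(R_m − R̄_m) = 322.6500  ⇒  Cov = 322.6500 / 5 = 64.5300
Σ(R_m − R̄_m)² = 139.2920  ⇒  Var(R_m) = 139.2920 / 5 = 27.8584
β = Cov / Var(R_m) = 64.5300 / 27.8584 = 2.3164
E(R) = R_f + β × MRP = 3.87% + 2.3164 × 3.16% = 11.19%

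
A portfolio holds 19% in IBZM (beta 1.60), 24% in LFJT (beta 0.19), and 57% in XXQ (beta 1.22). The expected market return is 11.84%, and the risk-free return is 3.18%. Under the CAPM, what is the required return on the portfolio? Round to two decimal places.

12.23%

β_P = Σ w_i β_i = 0.19×1.60 + 0.24×0.19 + 0.57×1.22 = 1.0450
MRP = 11.84% − 3.18% = 8.66%
E(R_P) = R_f + β_P × MRP = 3.18% + 1.0450 × 8.66% = 12.23%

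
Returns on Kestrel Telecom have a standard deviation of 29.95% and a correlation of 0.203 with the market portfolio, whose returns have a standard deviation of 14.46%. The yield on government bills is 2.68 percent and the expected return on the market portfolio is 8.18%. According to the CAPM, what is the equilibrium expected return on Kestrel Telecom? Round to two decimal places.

β = ρ × σ_i / σ_m = 0.203 × 29.95% / 14.46% = 0.4205
MRP = 8.18% − 2.68% = 5.50%
E(R) = 2.68% + 0.4205 × 5.50% = 4.99%

4.99%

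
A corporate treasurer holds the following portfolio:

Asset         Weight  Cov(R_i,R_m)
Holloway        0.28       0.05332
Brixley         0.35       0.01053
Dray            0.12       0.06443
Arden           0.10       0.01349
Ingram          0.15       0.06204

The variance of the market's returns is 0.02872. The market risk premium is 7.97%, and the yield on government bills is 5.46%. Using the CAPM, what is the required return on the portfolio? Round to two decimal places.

15.73%

β_Holloway = 0.05332 / 0.02872 = 1.8565
β_Brixley = 0.01053 / 0.02872 = 0.3666
β_Dray = 0.06443 / 0.02872 = 2.2434
β_Arden = 0.01349 / 0.02872 = 0.4697
β_Ingram = 0.06204 / 0.02872 = 2.1602
β_P = Σ w_i β_i = 0.28×1.8565 + 0.35×0.3666 + 0.12×2.2434 + 0.10×0.4697 + 0.15×2.1602 = 1.2883
E(R_P) = R_f + β_P × MRP = 5.46% + 1.2883 × 7.97% = 15.73%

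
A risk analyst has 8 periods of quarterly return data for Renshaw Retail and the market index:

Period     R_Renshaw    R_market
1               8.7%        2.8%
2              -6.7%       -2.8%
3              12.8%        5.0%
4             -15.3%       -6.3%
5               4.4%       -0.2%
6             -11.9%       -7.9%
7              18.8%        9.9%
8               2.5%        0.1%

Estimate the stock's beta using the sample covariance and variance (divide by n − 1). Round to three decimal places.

Mean R_i = (8.7 − 6.7 + 12.8 − 15.3 + 4.4 − 11.9 + 18.8 + 2.5) / 8 = 1.6625%
Mean R_m = (2.8 − 2.8 + 5.0 − 6.3 − 0.2 − 7.9 + 9.9 + 0.1) / 8 = 0.0750%
Σ(R_i − R̄_i)(R_m − R̄_m) = 482.0125  ⇒  Cov = 482.0125 / 7 = 68.8589
Σ(R_m − R̄_m)² = 240.7950  ⇒  Var(R_m) = 240.7950 / 7 = 34.3993
β = Cov / Var(R_m) = 68.8589 / 34.3993 = 2.0018

2.002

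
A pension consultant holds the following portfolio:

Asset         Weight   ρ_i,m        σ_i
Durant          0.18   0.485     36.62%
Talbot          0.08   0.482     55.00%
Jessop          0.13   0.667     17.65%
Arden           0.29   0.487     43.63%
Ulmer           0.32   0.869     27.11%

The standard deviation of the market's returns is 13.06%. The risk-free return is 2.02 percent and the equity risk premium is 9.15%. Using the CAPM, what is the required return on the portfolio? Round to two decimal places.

16.42%

β_Durant = 0.485 × 36.62% / 13.06% = 1.3599
β_Talbot = 0.482 × 55.00% / 13.06% = 2.0299
β_Jessop = 0.667 × 17.65% / 13.06% = 0.9014
β_Arden = 0.487 × 43.63% / 13.06% = 1.6269
β_Ulmer = 0.869 × 27.11% / 13.06% = 1.8039
β_P = Σ w_i β_i = 0.18×1.3599 + 0.08×2.0299 + 0.13×0.9014 + 0.29×1.6269 + 0.32×1.8039 = 1.5734
E(R_P) = R_f + β_P × MRP = 2.02% + 1.5734 × 9.15% = 16.42%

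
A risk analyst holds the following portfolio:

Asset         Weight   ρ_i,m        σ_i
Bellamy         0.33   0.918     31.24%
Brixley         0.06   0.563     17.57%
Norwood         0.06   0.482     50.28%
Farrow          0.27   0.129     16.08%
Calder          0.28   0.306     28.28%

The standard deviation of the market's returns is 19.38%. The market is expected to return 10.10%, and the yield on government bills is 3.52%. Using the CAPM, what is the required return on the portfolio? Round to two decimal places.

β_Bellamy = 0.918 × 31.24% / 19.38% = 1.4798
β_Brixley = 0.563 × 17.57% / 19.38% = 0.5104
β_Norwood = 0.482 × 50.28% / 19.38% = 1.2505
β_Farrow = 0.129 × 16.08% / 19.38% = 0.1070
β_Calder = 0.306 × 28.28% / 19.38% = 0.4465
β_P = Σ w_i β_i = 0.33×1.4798 + 0.06×0.5104 + 0.06×1.2505 + 0.27×0.1070 + 0.28×0.4465 = 0.7479
MRP = 10.10% − 3.52% = 6.58%
E(R_P) = R_f + β_P × MRP = 3.52% + 0.7479 × 6.58% = 8.44%

8.44%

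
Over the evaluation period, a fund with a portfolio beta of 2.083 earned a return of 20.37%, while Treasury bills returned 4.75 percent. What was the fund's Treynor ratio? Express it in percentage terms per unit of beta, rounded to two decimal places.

7.50%

Treynor = (R_P − R_f) / β_P = (20.37% − 4.75%) / 2.0830 = 15.62% / 2.0830 = 7.50%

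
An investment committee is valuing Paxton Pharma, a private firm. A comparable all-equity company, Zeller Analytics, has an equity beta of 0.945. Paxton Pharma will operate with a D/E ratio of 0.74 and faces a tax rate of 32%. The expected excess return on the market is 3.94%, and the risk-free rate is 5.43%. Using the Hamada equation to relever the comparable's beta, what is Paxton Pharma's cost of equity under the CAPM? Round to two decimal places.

11.03%

β_L = β_U × [1 + (1 − t)(D/E)] = 0.945 × [1 + (1 − 0.32) × 0.74]
    = 0.945 × [1 + 0.68 × 0.74] = 0.945 × 1.5032 = 1.4205
E(R) = R_f + β_L × MRP = 5.43% + 1.4205 × 3.94% = 11.03%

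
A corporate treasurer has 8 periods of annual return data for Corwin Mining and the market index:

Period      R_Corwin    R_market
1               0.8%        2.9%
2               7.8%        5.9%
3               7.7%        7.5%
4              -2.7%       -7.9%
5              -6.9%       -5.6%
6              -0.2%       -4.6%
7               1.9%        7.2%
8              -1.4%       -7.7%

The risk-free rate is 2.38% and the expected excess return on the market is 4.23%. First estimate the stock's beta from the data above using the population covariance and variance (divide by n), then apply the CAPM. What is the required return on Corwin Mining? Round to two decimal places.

Mean R_i = (0.8 + 7.8 + 7.7 − 2.7 − 6.9 − 0.2 + 1.9 − 1.4) / 8 = 0.8750%
Mean R_m = (2.9 + 5.9 + 7.5 − 7.9 − 5.6 − 4.6 + 7.2 − 7.7) / 8 = -0.2875%
Σ(R_i − R̄_i)(R_m − R̄_m) = 193.4525  ⇒  Cov = 193.4525 / 8 = 24.1816
Σ(R_m − R̄_m)² = 324.8688  ⇒  Var(R_m) = 324.8688 / 8 = 40.6086
β = Cov / Var(R_m) = 24.1816 / 40.6086 = 0.5955
E(R) = R_f + β × MRP = 2.38% + 0.5955 × 4.23% = 4.90%

4.90%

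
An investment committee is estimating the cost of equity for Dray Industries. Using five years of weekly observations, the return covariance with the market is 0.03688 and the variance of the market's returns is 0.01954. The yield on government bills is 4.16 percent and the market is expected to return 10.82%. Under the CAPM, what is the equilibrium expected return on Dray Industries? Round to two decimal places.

β = Cov(R_i, R_m) / Var(R_m) = 0.03688 / 0.01954 = 1.8874
MRP = 10.82% − 4.16% = 6.66%
E(R) = R_f + β × MRP = 4.16% + 1.8874 × 6.66% = 16.73%

16.73%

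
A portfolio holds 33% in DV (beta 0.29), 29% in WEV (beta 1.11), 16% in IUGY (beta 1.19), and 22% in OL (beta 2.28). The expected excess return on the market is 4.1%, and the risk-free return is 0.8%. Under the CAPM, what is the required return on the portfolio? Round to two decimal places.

β_P = Σ w_i β_i = 0.33×0.29 + 0.29×1.11 + 0.16×1.19 + 0.22×2.28 = 1.1096
E(R_P) = R_f + β_P × MRP = 0.8% + 1.1096 × 4.1% = 5.35%

5.35%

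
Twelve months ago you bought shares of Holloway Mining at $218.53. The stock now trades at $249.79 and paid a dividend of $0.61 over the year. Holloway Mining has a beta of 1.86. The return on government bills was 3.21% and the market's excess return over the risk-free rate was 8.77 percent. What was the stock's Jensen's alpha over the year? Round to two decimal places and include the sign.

Realised HPR = (P1 + D1 − P0) / P0 = (249.79 + 0.61 − 218.53) / 218.53 = 31.87 / 218.53 = 14.5838%
CAPM required = R_f + β·MRP = 3.21% + 1.86 × 8.77% = 19.5222%
α = realised − required = 14.5838% − 19.5222% = -4.94%

-4.94%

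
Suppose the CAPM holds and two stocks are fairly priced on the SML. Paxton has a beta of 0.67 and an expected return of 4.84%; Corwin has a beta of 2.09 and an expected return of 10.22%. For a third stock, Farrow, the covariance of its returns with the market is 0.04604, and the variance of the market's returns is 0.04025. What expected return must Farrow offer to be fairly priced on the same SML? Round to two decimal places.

MRP = (10.22% − 4.84%) / (2.09 − 0.67) = 3.7887%
R_f = 4.84% − 0.67 × 3.7887% = 2.3016%
β_Farrow = Cov / Var(R_m) = 0.04604 / 0.04025 = 1.1439
E(R_Farrow) = R_f + β × MRP = 2.3016% + 1.1439 × 3.7887% = 6.64%

6.64%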